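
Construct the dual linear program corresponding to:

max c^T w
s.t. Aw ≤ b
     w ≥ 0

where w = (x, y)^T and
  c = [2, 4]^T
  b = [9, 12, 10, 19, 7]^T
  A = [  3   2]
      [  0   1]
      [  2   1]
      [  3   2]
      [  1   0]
Minimize: z = 9y1 + 12y2 + 10y3 + 19y4 + 7y5

Subject to:
  C1: -3y1 - 2y3 - 3y4 - y5 ≤ -2
  C2: -2y1 - y2 - y3 - 2y4 ≤ -4
  y1, y2, y3, y4, y5 ≥ 0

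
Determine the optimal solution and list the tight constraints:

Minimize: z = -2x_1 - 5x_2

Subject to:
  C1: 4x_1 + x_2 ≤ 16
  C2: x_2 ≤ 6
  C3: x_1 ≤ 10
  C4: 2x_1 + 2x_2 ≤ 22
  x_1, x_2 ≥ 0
Optimal: x_1 = 2.5, x_2 = 6
Slack at optimum:
  C1: slack = 0 (binding)
  C2: slack = 0 (binding)
  C3: slack = 7.5
  C4: slack = 5
  x_1 ≥ 0: x_1 = 2.5
  x_2 ≥ 0: x_2 = 6
Binding constraints: C1, C2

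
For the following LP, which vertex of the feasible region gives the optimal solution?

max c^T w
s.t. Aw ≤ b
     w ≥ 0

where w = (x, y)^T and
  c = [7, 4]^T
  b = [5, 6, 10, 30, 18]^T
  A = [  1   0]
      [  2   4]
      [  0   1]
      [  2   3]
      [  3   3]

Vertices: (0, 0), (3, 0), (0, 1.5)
Evaluating z = 7x + 4y at each vertex:
  (0, 0): z = 0
  (3, 0): z = 21
  (0, 1.5): z = 6

The largest value is z = 21, attained at (3, 0).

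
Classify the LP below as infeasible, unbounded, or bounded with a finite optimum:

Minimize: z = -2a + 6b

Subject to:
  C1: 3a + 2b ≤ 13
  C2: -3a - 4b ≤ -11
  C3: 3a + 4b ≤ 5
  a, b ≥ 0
C3 requires 3a + 4b ≤ 5, while C2 (-3a - 4b ≤ -11) is equivalent to 3a + 4b ≥ 11. Together they would need 11 ≤ 3a + 4b ≤ 5, which is impossible since 11 > 5. No point satisfies all constraints.

Infeasible — the constraint set is empty.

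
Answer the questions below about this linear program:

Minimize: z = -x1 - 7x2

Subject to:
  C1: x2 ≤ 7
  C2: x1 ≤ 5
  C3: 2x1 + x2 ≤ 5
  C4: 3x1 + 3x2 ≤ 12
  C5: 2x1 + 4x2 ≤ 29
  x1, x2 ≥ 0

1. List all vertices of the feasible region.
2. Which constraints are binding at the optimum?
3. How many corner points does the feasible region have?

1. (0, 0), (2.5, 0), (1, 3), (0, 4)
2. C4, x1 ≥ 0
3. 4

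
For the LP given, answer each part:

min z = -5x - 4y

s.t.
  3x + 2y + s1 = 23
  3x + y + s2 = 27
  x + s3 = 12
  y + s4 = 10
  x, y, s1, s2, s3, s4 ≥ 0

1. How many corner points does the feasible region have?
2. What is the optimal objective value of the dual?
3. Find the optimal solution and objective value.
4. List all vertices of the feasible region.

1. 4
2. -45 (by strong duality, equal to the primal optimum)
3. x = 1, y = 10, z = -45
4. (0, 0), (7.667, 0), (1, 10), (0, 10)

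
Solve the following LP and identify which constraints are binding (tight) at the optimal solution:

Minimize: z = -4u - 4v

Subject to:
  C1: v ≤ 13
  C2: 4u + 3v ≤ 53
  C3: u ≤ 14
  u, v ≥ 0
Optimal: u = 3.5, v = 13
Slack at optimum:
  C1: slack = 0 (binding)
  C2: slack = 0 (binding)
  C3: slack = 10.5
  u ≥ 0: u = 3.5
  v ≥ 0: v = 13
Binding constraints: C1, C2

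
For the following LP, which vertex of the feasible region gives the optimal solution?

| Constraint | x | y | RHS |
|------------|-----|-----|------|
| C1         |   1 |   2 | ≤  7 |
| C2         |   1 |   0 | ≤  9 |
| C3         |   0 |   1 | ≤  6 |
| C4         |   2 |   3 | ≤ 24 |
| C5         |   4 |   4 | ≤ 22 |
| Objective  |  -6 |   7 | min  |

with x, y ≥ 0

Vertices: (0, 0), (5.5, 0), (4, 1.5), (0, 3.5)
(5.5, 0) with z = -33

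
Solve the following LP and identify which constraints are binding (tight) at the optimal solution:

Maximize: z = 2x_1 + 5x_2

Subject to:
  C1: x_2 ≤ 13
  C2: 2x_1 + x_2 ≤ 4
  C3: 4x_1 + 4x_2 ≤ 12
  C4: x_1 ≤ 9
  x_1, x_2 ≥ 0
Optimal: x_1 = 0, x_2 = 3
Slack at optimum:
  C1: slack = 10
  C2: slack = 1
  C3: slack = 0 (binding)
  C4: slack = 9
  x_1 ≥ 0: x_1 = 0 (binding)
  x_2 ≥ 0: x_2 = 3
Binding constraints: C3, x_1 ≥ 0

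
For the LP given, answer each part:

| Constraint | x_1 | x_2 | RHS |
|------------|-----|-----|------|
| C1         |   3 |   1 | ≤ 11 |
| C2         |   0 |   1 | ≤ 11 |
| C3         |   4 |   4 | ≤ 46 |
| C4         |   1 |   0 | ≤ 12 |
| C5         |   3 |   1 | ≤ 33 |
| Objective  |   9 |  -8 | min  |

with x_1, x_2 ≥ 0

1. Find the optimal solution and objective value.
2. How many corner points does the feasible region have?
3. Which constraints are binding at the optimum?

1. x_1 = 0, x_2 = 11, z = -88
2. 3
3. C1, C2, x_1 ≥ 0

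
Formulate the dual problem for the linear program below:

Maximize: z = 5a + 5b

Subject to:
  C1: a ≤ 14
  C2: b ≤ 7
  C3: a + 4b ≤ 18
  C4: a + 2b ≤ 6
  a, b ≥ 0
Minimize: z = 14y1 + 7y2 + 18y3 + 6y4

Subject to:
  C1: -y1 - y3 - y4 ≤ -5
  C2: -y2 - 4y3 - 2y4 ≤ -5
  y1, y2, y3, y4 ≥ 0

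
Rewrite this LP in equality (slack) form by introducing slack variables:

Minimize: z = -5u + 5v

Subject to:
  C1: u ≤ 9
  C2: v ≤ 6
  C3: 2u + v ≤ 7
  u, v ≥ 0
min z = -5u + 5v

s.t.
  u + s1 = 9
  v + s2 = 6
  2u + v + s3 = 7
  u, v, s1, s2, s3 ≥ 0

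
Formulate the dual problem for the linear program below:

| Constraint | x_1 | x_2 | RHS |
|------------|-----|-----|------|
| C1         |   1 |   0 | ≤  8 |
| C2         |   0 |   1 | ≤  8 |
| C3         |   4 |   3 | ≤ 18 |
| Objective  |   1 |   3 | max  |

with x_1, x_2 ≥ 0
Minimize: z = 8y1 + 8y2 + 18y3

Subject to:
  C1: -y1 - 4y3 ≤ -1
  C2: -y2 - 3y3 ≤ -3
  y1, y2, y3 ≥ 0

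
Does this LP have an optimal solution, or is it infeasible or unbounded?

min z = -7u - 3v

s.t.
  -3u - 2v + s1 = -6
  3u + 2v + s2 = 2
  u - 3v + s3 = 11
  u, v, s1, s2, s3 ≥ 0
The row 3u + 2v + s2 = 2 with s2 ≥ 0 requires 3u + 2v ≤ 2, while the row -3u - 2v + s1 = -6 with s1 ≥ 0 is equivalent to 3u + 2v ≥ 6. Together they would need 6 ≤ 3u + 2v ≤ 2, which is impossible since 6 > 2. No point satisfies all constraints.

Infeasible — the constraint set is empty.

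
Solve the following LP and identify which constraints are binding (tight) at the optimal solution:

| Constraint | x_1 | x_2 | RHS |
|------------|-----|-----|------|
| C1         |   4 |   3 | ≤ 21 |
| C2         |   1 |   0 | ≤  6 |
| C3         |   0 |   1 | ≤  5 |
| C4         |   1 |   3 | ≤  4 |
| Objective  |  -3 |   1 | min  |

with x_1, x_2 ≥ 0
Optimal: x_1 = 4, x_2 = 0
Binding: C4, x_2 ≥ 0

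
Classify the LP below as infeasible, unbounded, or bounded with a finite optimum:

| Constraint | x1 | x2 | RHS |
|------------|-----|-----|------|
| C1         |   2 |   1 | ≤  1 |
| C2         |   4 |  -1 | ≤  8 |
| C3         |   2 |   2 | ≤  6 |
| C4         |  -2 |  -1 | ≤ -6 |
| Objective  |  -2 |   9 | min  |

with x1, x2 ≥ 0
C1 requires 2x1 + x2 ≤ 1, while C4 (-2x1 - x2 ≤ -6) is equivalent to 2x1 + x2 ≥ 6. Together they would need 6 ≤ 2x1 + x2 ≤ 1, which is impossible since 6 > 1. No point satisfies all constraints.

Infeasible: no point satisfies all constraints simultaneously.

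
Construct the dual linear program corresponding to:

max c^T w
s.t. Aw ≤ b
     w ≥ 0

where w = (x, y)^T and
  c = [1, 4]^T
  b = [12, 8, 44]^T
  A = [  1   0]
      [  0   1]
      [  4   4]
Minimize: z = 12y1 + 8y2 + 44y3

Subject to:
  C1: -y1 - 4y3 ≤ -1
  C2: -y2 - 4y3 ≤ -4
  y1, y2, y3 ≥ 0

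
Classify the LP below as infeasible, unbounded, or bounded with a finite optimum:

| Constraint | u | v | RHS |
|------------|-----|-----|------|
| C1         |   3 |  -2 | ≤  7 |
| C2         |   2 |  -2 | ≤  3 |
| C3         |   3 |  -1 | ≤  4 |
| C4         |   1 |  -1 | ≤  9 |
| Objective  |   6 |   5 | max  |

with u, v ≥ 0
Feasible point: (0, 0) satisfies every constraint, so the LP is feasible.
Direction d = (0, 1): for each constraint row a, a·d ≤ 0 —
  (3)(0) + (-2)(1) = -2 ≤ 0
  (2)(0) + (-2)(1) = -2 ≤ 0
  (3)(0) + (-1)(1) = -1 ≤ 0
  (1)(0) + (-1)(1) = -1 ≤ 0
and d ≥ 0, so (0, 0) + t·d stays feasible for every t ≥ 0. Along this ray z = 6u + 5v changes by 5 per unit t, so z → +∞.

Unbounded: there is a feasible ray along which z → +∞.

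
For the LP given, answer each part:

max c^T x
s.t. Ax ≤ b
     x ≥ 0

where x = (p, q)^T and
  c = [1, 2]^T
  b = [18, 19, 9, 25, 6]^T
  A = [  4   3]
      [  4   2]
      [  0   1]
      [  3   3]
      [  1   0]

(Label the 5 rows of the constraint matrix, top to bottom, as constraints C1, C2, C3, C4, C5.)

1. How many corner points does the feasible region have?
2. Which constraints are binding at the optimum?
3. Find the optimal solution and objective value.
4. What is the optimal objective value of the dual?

1. 3
2. C1, p ≥ 0
3. p = 0, q = 6, z = 12
4. 12 (by strong duality, equal to the primal optimum)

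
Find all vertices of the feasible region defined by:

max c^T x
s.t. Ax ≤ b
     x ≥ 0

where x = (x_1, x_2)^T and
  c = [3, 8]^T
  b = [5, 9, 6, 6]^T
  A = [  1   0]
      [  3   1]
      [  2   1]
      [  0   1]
Each vertex is the intersection of two constraint boundaries that also satisfies all remaining constraints:
  x_1 = 0 and x_2 = 0 → (0, 0)
  3x_1 + x_2 = 9 and 2x_1 + x_2 = 6 → (3, 0)
  2x_1 + x_2 = 6 and x_2 = 6 → (0, 6)

Vertices: (0, 0), (3, 0), (0, 6)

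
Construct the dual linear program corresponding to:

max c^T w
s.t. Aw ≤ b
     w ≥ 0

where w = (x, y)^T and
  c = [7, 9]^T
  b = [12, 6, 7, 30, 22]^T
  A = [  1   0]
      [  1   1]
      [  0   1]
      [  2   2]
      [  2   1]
Minimize: z = 12y1 + 6y2 + 7y3 + 30y4 + 22y5

Subject to:
  C1: -y1 - y2 - 2y4 - 2y5 ≤ -7
  C2: -y2 - y3 - 2y4 - y5 ≤ -9
  y1, y2, y3, y4, y5 ≥ 0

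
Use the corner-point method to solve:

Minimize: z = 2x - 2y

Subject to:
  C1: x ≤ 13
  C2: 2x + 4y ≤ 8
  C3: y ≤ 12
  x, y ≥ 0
Each vertex is the intersection of two constraint boundaries that also satisfies all remaining constraints:
  x = 0 and y = 0 → (0, 0)
  2x + 4y = 8 and y = 0 → (4, 0)
  2x + 4y = 8 and x = 0 → (0, 2)

Evaluating z = 2x - 2y at each vertex:
  (0, 0): z = 0
  (4, 0): z = 8
  (0, 2): z = -4

The minimum is at (0, 2) with z = -4.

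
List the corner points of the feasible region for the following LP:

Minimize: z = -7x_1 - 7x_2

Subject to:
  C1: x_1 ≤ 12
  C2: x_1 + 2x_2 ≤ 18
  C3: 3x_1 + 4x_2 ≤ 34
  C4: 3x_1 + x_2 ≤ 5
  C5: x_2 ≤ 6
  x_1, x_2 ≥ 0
Each vertex is the intersection of two constraint boundaries that also satisfies all remaining constraints:
  x_1 = 0 and x_2 = 0 → (0, 0)
  3x_1 + x_2 = 5 and x_2 = 0 → (1.667, 0)
  3x_1 + x_2 = 5 and x_1 = 0 → (0, 5)

Vertices: (0, 0), (1.667, 0), (0, 5)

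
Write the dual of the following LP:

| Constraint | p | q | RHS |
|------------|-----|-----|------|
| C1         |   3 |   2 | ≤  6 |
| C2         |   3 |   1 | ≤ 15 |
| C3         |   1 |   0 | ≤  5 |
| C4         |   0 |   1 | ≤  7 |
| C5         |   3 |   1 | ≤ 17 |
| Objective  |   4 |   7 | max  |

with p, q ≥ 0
Minimize: z = 6y1 + 15y2 + 5y3 + 7y4 + 17y5

Subject to:
  C1: -3y1 - 3y2 - y3 - 3y5 ≤ -4
  C2: -2y1 - y2 - y4 - y5 ≤ -7
  y1, y2, y3, y4, y5 ≥ 0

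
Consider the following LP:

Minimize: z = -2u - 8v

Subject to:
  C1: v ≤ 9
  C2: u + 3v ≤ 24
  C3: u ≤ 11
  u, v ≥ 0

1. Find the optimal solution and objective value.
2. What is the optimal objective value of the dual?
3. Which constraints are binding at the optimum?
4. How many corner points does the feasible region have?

1. u = 0, v = 8, z = -64
2. -64 (by strong duality, equal to the primal optimum)
3. C2, u ≥ 0
4. 4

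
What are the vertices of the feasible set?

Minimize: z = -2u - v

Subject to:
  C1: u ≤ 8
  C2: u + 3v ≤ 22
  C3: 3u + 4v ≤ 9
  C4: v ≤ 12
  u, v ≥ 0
Each vertex is the intersection of two constraint boundaries that also satisfies all remaining constraints:
  u = 0 and v = 0 → (0, 0)
  3u + 4v = 9 and v = 0 → (3, 0)
  3u + 4v = 9 and u = 0 → (0, 2.25)

Vertices: (0, 0), (3, 0), (0, 2.25)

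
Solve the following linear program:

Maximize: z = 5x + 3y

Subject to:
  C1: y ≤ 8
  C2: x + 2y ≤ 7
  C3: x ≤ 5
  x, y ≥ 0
Each vertex is the intersection of two constraint boundaries that also satisfies all remaining constraints:
  x = 0 and y = 0 → (0, 0)
  x = 5 and y = 0 → (5, 0)
  x + 2y = 7 and x = 5 → (5, 1)
  x + 2y = 7 and x = 0 → (0, 3.5)

Evaluating z = 5x + 3y at each vertex:
  (0, 0): z = 0
  (5, 0): z = 25
  (5, 1): z = 28
  (0, 3.5): z = 10.5

The maximum is at (5, 1) with z = 28.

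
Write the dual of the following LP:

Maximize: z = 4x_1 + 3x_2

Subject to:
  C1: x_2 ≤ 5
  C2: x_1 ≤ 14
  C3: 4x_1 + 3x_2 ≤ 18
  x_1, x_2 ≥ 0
Minimize: z = 5y1 + 14y2 + 18y3

Subject to:
  C1: -y2 - 4y3 ≤ -4
  C2: -y1 - 3y3 ≤ -3
  y1, y2, y3 ≥ 0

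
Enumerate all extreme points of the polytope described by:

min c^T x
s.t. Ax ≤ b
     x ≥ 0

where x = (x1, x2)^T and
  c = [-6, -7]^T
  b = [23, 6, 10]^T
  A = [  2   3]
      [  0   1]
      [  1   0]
Each vertex is the intersection of two constraint boundaries that also satisfies all remaining constraints:
  x1 = 0 and x2 = 0 → (0, 0)
  x1 = 10 and x2 = 0 → (10, 0)
  2x1 + 3x2 = 23 and x1 = 10 → (10, 1)
  2x1 + 3x2 = 23 and x2 = 6 → (2.5, 6)
  x2 = 6 and x1 = 0 → (0, 6)

Vertices: (0, 0), (10, 0), (10, 1), (2.5, 6), (0, 6)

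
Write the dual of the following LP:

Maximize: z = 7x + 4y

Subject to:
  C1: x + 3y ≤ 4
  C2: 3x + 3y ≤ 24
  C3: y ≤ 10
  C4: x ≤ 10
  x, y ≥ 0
Minimize: z = 4y1 + 24y2 + 10y3 + 10y4

Subject to:
  C1: -y1 - 3y2 - y4 ≤ -7
  C2: -3y1 - 3y2 - y3 ≤ -4
  y1, y2, y3, y4 ≥ 0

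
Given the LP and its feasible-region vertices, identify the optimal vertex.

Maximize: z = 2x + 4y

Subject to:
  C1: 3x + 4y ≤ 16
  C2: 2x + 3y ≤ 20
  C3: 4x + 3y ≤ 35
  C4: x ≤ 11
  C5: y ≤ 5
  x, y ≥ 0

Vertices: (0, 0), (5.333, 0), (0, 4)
(0, 4) with z = 16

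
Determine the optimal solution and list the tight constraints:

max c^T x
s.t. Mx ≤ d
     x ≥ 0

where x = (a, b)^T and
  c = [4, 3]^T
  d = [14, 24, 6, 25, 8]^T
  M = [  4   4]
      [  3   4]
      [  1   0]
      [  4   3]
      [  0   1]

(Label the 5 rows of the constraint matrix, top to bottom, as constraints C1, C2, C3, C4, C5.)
Optimal: a = 3.5, b = 0
Binding: C1, b ≥ 0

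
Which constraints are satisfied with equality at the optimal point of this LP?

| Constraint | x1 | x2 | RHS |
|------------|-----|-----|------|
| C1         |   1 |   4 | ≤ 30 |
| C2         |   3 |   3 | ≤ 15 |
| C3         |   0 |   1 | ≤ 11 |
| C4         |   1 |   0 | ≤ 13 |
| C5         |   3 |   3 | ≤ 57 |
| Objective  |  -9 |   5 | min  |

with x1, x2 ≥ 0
Optimal: x1 = 5, x2 = 0
Binding: C2, x2 ≥ 0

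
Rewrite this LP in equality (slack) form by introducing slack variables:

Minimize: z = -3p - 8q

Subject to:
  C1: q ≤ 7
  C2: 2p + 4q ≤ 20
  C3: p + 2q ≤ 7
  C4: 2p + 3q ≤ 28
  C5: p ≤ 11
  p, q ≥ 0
min z = -3p - 8q

s.t.
  q + s1 = 7
  2p + 4q + s2 = 20
  p + 2q + s3 = 7
  2p + 3q + s4 = 28
  p + s5 = 11
  p, q, s1, s2, s3, s4, s5 ≥ 0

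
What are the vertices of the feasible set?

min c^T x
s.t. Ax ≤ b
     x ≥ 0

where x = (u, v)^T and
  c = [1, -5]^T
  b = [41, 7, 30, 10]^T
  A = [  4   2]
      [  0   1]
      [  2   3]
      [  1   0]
Each vertex is the intersection of two constraint boundaries that also satisfies all remaining constraints:
  u = 0 and v = 0 → (0, 0)
  u = 10 and v = 0 → (10, 0)
  4u + 2v = 41 and u = 10 → (10, 0.5)
  4u + 2v = 41 and 2u + 3v = 30 → (7.875, 4.75)
  v = 7 and 2u + 3v = 30 → (4.5, 7)
  v = 7 and u = 0 → (0, 7)

Vertices: (0, 0), (10, 0), (10, 0.5), (7.875, 4.75), (4.5, 7), (0, 7)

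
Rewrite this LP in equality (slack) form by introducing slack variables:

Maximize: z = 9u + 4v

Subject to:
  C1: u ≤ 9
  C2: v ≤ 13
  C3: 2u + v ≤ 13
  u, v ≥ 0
max z = 9u + 4v

s.t.
  u + s1 = 9
  v + s2 = 13
  2u + v + s3 = 13
  u, v, s1, s2, s3 ≥ 0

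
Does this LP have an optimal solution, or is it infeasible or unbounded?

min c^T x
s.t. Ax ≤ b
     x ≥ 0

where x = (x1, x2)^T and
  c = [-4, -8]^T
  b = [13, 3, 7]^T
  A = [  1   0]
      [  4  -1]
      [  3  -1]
Feasible point: (0, 0) satisfies every constraint, so the LP is feasible.
Direction d = (0, 1): for each constraint row a, a·d ≤ 0 —
  (1)(0) + (0)(1) = 0 ≤ 0
  (4)(0) + (-1)(1) = -1 ≤ 0
  (3)(0) + (-1)(1) = -1 ≤ 0
and d ≥ 0, so (0, 0) + t·d stays feasible for every t ≥ 0. Along this ray z = -4x1 - 8x2 changes by -8 per unit t, so z → −∞.

Unbounded: there is a feasible ray along which z → −∞.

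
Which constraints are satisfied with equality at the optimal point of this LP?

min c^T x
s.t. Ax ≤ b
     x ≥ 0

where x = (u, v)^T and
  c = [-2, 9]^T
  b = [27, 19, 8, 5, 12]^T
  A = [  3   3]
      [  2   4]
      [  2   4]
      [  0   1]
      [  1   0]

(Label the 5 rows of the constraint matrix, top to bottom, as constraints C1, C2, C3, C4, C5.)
Optimal: u = 4, v = 0
Slack at optimum:
  C1: slack = 15
  C2: slack = 11
  C3: slack = 0 (binding)
  C4: slack = 5
  C5: slack = 8
  u ≥ 0: u = 4
  v ≥ 0: v = 0 (binding)
Binding constraints: C3, v ≥ 0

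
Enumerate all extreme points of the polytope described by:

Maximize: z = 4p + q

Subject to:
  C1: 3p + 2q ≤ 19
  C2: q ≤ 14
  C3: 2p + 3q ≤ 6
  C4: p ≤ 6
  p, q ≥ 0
Each vertex is the intersection of two constraint boundaries that also satisfies all remaining constraints:
  p = 0 and q = 0 → (0, 0)
  2p + 3q = 6 and q = 0 → (3, 0)
  2p + 3q = 6 and p = 0 → (0, 2)

Vertices: (0, 0), (3, 0), (0, 2)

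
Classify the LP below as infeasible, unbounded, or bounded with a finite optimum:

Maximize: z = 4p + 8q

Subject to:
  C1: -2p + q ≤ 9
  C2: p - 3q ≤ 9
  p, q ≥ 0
Feasible point: (0, 0) satisfies every constraint, so the LP is feasible.
Direction d = (1, 1): for each constraint row a, a·d ≤ 0 —
  (-2)(1) + (1)(1) = -1 ≤ 0
  (1)(1) + (-3)(1) = -2 ≤ 0
and d ≥ 0, so (0, 0) + t·d stays feasible for every t ≥ 0. Along this ray z = 4p + 8q changes by 12 per unit t, so z → +∞.

Unbounded: there is a feasible ray along which z → +∞.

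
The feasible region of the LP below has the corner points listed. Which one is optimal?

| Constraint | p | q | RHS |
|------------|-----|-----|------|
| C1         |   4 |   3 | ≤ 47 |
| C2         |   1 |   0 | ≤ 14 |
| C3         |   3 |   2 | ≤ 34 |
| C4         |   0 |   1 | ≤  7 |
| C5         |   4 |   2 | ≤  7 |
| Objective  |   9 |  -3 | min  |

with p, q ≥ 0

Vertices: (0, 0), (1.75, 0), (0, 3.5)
Evaluating z = 9p - 3q at each vertex:
  (0, 0): z = 0
  (1.75, 0): z = 15.75
  (0, 3.5): z = -10.5

The smallest value is z = -10.5, attained at (0, 3.5).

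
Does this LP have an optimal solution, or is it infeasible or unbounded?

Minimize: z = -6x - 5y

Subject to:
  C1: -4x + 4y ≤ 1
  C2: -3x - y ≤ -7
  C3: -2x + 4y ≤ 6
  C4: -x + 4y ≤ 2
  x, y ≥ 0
Feasible point: (2, 1) satisfies every constraint, so the LP is feasible.
Direction d = (1, 0): for each constraint row a, a·d ≤ 0 —
  (-4)(1) + (4)(0) = -4 ≤ 0
  (-3)(1) + (-1)(0) = -3 ≤ 0
  (-2)(1) + (4)(0) = -2 ≤ 0
  (-1)(1) + (4)(0) = -1 ≤ 0
and d ≥ 0, so (2, 1) + t·d stays feasible for every t ≥ 0. Along this ray z = -6x - 5y changes by -6 per unit t, so z → −∞.

The LP is unbounded; z can be made arbitrarily small.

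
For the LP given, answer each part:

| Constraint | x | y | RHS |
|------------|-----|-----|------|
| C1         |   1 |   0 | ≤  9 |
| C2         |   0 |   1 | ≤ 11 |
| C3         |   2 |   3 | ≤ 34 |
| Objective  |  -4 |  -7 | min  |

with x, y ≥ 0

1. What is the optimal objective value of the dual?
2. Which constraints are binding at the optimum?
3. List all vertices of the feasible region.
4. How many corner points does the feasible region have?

1. -79 (by strong duality, equal to the primal optimum)
2. C2, C3
3. (0, 0), (9, 0), (9, 5.333), (0.5, 11), (0, 11)
4. 5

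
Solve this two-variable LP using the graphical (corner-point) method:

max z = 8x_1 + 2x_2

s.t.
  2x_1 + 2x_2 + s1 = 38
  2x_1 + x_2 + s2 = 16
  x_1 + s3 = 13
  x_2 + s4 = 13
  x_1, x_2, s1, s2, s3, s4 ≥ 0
Each vertex is the intersection of two constraint boundaries that also satisfies all remaining constraints:
  x_1 = 0 and x_2 = 0 → (0, 0)
  2x_1 + x_2 = 16 and x_2 = 0 → (8, 0)
  2x_1 + x_2 = 16 and x_2 = 13 → (1.5, 13)
  x_2 = 13 and x_1 = 0 → (0, 13)

Evaluating z = 8x_1 + 2x_2 at each vertex:
  (0, 0): z = 0
  (8, 0): z = 64
  (1.5, 13): z = 38
  (0, 13): z = 26

The maximum is at (8, 0) with z = 64.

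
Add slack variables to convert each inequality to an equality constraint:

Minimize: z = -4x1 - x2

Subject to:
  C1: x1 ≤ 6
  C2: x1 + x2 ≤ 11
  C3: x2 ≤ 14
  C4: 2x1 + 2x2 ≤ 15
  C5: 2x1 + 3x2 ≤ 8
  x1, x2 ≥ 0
min z = -4x1 - x2

s.t.
  x1 + s1 = 6
  x1 + x2 + s2 = 11
  x2 + s3 = 14
  2x1 + 2x2 + s4 = 15
  2x1 + 3x2 + s5 = 8
  x1, x2, s1, s2, s3, s4, s5 ≥ 0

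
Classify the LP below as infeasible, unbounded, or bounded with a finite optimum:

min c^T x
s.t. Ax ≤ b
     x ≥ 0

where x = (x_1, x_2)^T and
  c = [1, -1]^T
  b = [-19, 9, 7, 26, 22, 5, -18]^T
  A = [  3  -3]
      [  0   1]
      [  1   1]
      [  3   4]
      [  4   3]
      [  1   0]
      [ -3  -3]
The point (0, 6.5) satisfies every constraint, so the LP is feasible; the constraints give x_1 ≤ 5 and x_2 ≤ 9, which with x_1, x_2 ≥ 0 keep the feasible region inside a bounded box. A feasible, bounded LP attains a finite optimum at a vertex.

Evaluating z = x_1 - x_2 at each vertex:
  (0, 6.333): z = -6.333
  (0.09524, 6.429): z = -6.333
  (0, 6.5): z = -6.5

Bounded optimum: z* = -6.5 at (0, 6.5).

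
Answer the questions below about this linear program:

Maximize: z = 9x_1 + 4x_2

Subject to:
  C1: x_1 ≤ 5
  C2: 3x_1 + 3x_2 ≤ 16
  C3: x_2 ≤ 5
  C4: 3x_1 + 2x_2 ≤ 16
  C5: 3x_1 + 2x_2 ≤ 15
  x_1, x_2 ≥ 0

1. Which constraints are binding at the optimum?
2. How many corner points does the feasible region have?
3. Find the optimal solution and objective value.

1. C1, C5, x_2 ≥ 0
2. 5
3. x_1 = 5, x_2 = 0, z = 45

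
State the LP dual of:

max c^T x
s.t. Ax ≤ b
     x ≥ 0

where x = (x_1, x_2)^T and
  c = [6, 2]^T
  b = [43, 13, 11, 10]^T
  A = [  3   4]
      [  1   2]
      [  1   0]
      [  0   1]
Minimize: z = 43y1 + 13y2 + 11y3 + 10y4

Subject to:
  C1: -3y1 - y2 - y3 ≤ -6
  C2: -4y1 - 2y2 - y4 ≤ -2
  y1, y2, y3, y4 ≥ 0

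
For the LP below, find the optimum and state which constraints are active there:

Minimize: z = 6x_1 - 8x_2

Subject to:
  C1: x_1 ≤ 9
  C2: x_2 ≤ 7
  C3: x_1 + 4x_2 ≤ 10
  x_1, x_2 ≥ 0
Optimal: x_1 = 0, x_2 = 2.5
Slack at optimum:
  C1: slack = 9
  C2: slack = 4.5
  C3: slack = 0 (binding)
  x_1 ≥ 0: x_1 = 0 (binding)
  x_2 ≥ 0: x_2 = 2.5
Binding constraints: C3, x_1 ≥ 0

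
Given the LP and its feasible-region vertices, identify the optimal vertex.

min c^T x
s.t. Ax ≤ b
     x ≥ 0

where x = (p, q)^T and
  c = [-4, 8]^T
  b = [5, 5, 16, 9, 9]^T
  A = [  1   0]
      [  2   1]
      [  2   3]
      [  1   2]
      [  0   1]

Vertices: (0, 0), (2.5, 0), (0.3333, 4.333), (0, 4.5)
Evaluating z = -4p + 8q at each vertex:
  (0, 0): z = 0
  (2.5, 0): z = -10
  (0.3333, 4.333): z = 33.33
  (0, 4.5): z = 36

The smallest value is z = -10, attained at (2.5, 0).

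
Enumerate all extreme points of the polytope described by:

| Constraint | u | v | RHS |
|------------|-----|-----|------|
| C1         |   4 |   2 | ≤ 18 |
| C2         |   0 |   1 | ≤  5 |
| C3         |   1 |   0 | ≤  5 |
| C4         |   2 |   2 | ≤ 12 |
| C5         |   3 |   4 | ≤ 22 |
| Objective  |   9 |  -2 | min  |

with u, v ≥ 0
Each vertex is the intersection of two constraint boundaries that also satisfies all remaining constraints:
  u = 0 and v = 0 → (0, 0)
  4u + 2v = 18 and v = 0 → (4.5, 0)
  4u + 2v = 18 and 2u + 2v = 12 → (3, 3)
  2u + 2v = 12 and 3u + 4v = 22 → (2, 4)
  v = 5 and 3u + 4v = 22 → (0.6667, 5)
  v = 5 and u = 0 → (0, 5)

Vertices: (0, 0), (4.5, 0), (3, 3), (2, 4), (0.6667, 5), (0, 5)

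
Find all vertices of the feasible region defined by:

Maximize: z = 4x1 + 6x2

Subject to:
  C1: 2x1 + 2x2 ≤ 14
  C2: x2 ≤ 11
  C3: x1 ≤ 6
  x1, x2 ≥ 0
Each vertex is the intersection of two constraint boundaries that also satisfies all remaining constraints:
  x1 = 0 and x2 = 0 → (0, 0)
  x1 = 6 and x2 = 0 → (6, 0)
  2x1 + 2x2 = 14 and x1 = 6 → (6, 1)
  2x1 + 2x2 = 14 and x1 = 0 → (0, 7)

Vertices: (0, 0), (6, 0), (6, 1), (0, 7)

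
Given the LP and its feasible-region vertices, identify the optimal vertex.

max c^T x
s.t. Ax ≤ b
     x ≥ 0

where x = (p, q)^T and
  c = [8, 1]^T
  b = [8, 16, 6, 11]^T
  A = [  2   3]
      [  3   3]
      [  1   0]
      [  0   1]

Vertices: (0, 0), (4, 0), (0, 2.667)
(4, 0) with z = 32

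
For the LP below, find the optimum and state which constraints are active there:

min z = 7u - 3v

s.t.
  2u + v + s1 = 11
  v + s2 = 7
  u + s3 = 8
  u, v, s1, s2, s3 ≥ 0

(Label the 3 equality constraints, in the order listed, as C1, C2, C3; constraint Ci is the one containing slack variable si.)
Optimal: u = 0, v = 7
Binding: C2, u ≥ 0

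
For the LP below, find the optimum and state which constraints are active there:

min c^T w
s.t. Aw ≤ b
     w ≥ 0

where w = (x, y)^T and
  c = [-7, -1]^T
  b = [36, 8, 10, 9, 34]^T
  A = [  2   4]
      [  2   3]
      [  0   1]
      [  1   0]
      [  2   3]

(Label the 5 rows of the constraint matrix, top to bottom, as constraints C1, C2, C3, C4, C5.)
Optimal: x = 4, y = 0
Binding: C2, y ≥ 0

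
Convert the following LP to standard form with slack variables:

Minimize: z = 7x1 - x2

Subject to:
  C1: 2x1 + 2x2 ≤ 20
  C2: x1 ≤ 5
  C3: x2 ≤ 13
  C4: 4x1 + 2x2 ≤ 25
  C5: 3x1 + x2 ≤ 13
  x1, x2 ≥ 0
min z = 7x1 - x2

s.t.
  2x1 + 2x2 + s1 = 20
  x1 + s2 = 5
  x2 + s3 = 13
  4x1 + 2x2 + s4 = 25
  3x1 + x2 + s5 = 13
  x1, x2, s1, s2, s3, s4, s5 ≥ 0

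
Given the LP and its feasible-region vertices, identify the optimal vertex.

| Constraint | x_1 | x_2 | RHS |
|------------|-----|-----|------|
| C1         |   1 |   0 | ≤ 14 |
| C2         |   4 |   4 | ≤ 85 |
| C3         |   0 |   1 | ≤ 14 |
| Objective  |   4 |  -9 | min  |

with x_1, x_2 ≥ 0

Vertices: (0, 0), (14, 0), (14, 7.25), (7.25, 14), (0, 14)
(0, 14) with z = -126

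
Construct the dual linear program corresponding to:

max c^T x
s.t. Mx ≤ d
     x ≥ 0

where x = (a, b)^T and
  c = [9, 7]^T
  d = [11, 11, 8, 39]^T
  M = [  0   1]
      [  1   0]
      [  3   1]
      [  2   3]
Minimize: z = 11y1 + 11y2 + 8y3 + 39y4

Subject to:
  C1: -y2 - 3y3 - 2y4 ≤ -9
  C2: -y1 - y3 - 3y4 ≤ -7
  y1, y2, y3, y4 ≥ 0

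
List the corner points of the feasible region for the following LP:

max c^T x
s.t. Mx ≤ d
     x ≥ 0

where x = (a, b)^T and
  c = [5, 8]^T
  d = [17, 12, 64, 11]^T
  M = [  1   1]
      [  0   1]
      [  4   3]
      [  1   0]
Each vertex is the intersection of two constraint boundaries that also satisfies all remaining constraints:
  a = 0 and b = 0 → (0, 0)
  a = 11 and b = 0 → (11, 0)
  a + b = 17 and a = 11 → (11, 6)
  a + b = 17 and b = 12 → (5, 12)
  b = 12 and a = 0 → (0, 12)

Vertices: (0, 0), (11, 0), (11, 6), (5, 12), (0, 12)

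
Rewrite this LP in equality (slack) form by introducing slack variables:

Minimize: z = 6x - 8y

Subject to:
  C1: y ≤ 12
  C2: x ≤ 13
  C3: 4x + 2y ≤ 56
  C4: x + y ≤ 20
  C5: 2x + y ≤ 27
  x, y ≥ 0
min z = 6x - 8y

s.t.
  y + s1 = 12
  x + s2 = 13
  4x + 2y + s3 = 56
  x + y + s4 = 20
  2x + y + s5 = 27
  x, y, s1, s2, s3, s4, s5 ≥ 0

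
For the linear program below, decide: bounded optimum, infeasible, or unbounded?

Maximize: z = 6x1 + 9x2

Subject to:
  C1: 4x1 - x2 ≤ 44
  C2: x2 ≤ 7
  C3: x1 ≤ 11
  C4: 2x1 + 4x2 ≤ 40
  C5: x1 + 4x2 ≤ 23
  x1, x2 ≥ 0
The point (11, 3) satisfies every constraint, so the LP is feasible; the constraints give x1 ≤ 11 and x2 ≤ 7, which with x1, x2 ≥ 0 keep the feasible region inside a bounded box. A feasible, bounded LP attains a finite optimum at a vertex.

Feasible with finite optimum z* = 93 at (11, 3).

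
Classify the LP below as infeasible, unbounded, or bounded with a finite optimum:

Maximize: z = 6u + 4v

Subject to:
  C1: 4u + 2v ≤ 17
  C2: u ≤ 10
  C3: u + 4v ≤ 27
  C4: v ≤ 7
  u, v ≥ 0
The point (1, 6.5) satisfies every constraint, so the LP is feasible; the constraints give u ≤ 10 and v ≤ 7, which with u, v ≥ 0 keep the feasible region inside a bounded box. A feasible, bounded LP attains a finite optimum at a vertex.

The LP has an optimal solution: (1, 6.5) with z = 32.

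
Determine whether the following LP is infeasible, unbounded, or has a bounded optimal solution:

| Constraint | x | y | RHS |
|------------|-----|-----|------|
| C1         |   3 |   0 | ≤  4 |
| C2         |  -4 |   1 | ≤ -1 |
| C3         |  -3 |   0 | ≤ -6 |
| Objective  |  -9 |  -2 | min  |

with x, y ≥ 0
C1 requires 3x ≤ 4, while C3 (-3x ≤ -6) is equivalent to 3x ≥ 6. Together they would need 6 ≤ 3x ≤ 4, which is impossible since 6 > 4. No point satisfies all constraints.

Infeasible: no point satisfies all constraints simultaneously.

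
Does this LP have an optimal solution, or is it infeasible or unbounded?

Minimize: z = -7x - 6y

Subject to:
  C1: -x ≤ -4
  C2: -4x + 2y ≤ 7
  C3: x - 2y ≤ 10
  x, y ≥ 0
Feasible point: (4, 0) satisfies every constraint, so the LP is feasible.
Direction d = (1, 1): for each constraint row a, a·d ≤ 0 —
  (-1)(1) + (0)(1) = -1 ≤ 0
  (-4)(1) + (2)(1) = -2 ≤ 0
  (1)(1) + (-2)(1) = -1 ≤ 0
and d ≥ 0, so (4, 0) + t·d stays feasible for every t ≥ 0. Along this ray z = -7x - 6y changes by -13 per unit t, so z → −∞.

Unbounded — the objective can decrease without bound over the feasible region.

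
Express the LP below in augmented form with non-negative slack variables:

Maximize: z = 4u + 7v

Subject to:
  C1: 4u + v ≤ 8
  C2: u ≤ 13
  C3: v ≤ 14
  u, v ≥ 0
max z = 4u + 7v

s.t.
  4u + v + s1 = 8
  u + s2 = 13
  v + s3 = 14
  u, v, s1, s2, s3 ≥ 0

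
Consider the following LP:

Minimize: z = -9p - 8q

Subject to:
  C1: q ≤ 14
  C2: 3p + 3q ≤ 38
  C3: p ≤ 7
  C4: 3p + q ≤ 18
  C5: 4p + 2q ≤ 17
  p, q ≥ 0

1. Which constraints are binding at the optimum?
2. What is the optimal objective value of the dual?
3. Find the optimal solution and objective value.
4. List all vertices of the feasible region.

1. C5, p ≥ 0
2. -68 (by strong duality, equal to the primal optimum)
3. p = 0, q = 8.5, z = -68
4. (0, 0), (4.25, 0), (0, 8.5)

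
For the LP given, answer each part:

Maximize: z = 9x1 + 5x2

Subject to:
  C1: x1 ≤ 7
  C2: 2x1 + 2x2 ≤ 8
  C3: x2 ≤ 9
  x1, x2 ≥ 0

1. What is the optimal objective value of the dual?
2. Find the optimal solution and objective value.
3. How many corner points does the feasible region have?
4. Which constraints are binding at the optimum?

1. 36 (by strong duality, equal to the primal optimum)
2. x1 = 4, x2 = 0, z = 36
3. 3
4. C2, x2 ≥ 0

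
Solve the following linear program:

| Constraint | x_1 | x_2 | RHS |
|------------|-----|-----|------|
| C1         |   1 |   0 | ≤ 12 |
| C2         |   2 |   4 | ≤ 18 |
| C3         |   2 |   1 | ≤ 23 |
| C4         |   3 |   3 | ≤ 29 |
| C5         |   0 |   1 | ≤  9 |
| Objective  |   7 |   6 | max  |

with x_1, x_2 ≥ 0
Each vertex is the intersection of two constraint boundaries that also satisfies all remaining constraints:
  x_1 = 0 and x_2 = 0 → (0, 0)
  2x_1 + 4x_2 = 18 and x_2 = 0 → (9, 0)
  2x_1 + 4x_2 = 18 and x_1 = 0 → (0, 4.5)

Evaluating z = 7x_1 + 6x_2 at each vertex:
  (0, 0): z = 0
  (9, 0): z = 63
  (0, 4.5): z = 27

The maximum is at (9, 0) with z = 63.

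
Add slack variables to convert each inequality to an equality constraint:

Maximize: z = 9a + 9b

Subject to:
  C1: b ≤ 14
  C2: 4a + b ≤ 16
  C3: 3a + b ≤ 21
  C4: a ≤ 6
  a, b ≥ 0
max z = 9a + 9b

s.t.
  b + s1 = 14
  4a + b + s2 = 16
  3a + b + s3 = 21
  a + s4 = 6
  a, b, s1, s2, s3, s4 ≥ 0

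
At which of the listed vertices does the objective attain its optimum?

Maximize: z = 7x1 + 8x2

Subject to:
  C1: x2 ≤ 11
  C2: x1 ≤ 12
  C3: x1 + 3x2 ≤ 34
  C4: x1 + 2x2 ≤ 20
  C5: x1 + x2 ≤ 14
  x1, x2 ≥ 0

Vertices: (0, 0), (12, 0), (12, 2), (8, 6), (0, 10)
Evaluating z = 7x1 + 8x2 at each vertex:
  (0, 0): z = 0
  (12, 0): z = 84
  (12, 2): z = 100
  (8, 6): z = 104
  (0, 10): z = 80

The largest value is z = 104, attained at (8, 6).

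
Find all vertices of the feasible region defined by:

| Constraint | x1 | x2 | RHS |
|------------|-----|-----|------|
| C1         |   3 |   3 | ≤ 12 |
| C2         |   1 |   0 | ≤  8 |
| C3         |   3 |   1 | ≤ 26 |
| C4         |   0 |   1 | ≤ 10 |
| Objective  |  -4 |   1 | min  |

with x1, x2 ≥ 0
Each vertex is the intersection of two constraint boundaries that also satisfies all remaining constraints:
  x1 = 0 and x2 = 0 → (0, 0)
  3x1 + 3x2 = 12 and x2 = 0 → (4, 0)
  3x1 + 3x2 = 12 and x1 = 0 → (0, 4)

Vertices: (0, 0), (4, 0), (0, 4)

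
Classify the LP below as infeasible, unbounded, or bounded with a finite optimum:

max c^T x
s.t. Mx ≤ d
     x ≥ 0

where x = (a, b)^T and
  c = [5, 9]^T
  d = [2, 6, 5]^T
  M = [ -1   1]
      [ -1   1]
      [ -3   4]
Feasible point: (0, 0) satisfies every constraint, so the LP is feasible.
Direction d = (1, 0): for each constraint row a, a·d ≤ 0 —
  (-1)(1) + (1)(0) = -1 ≤ 0
  (-1)(1) + (1)(0) = -1 ≤ 0
  (-3)(1) + (4)(0) = -3 ≤ 0
and d ≥ 0, so (0, 0) + t·d stays feasible for every t ≥ 0. Along this ray z = 5a + 9b changes by 5 per unit t, so z → +∞.

Unbounded — the objective can increase without bound over the feasible region.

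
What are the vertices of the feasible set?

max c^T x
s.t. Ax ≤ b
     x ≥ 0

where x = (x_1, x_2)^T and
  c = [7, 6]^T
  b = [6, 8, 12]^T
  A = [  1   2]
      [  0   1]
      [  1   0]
Each vertex is the intersection of two constraint boundaries that also satisfies all remaining constraints:
  x_1 = 0 and x_2 = 0 → (0, 0)
  x_1 + 2x_2 = 6 and x_2 = 0 → (6, 0)
  x_1 + 2x_2 = 6 and x_1 = 0 → (0, 3)

Vertices: (0, 0), (6, 0), (0, 3)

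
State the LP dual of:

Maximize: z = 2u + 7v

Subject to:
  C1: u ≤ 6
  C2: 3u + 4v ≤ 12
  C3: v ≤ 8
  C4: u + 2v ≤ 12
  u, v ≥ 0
Minimize: z = 6y1 + 12y2 + 8y3 + 12y4

Subject to:
  C1: -y1 - 3y2 - y4 ≤ -2
  C2: -4y2 - y3 - 2y4 ≤ -7
  y1, y2, y3, y4 ≥ 0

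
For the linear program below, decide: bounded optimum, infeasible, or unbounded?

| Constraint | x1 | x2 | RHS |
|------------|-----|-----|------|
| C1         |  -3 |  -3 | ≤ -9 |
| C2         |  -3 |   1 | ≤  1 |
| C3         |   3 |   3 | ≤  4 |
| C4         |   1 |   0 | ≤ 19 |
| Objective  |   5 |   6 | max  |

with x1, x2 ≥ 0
C3 requires 3x1 + 3x2 ≤ 4, while C1 (-3x1 - 3x2 ≤ -9) is equivalent to 3x1 + 3x2 ≥ 9. Together they would need 9 ≤ 3x1 + 3x2 ≤ 4, which is impossible since 9 > 4. No point satisfies all constraints.

Infeasible: no point satisfies all constraints simultaneously.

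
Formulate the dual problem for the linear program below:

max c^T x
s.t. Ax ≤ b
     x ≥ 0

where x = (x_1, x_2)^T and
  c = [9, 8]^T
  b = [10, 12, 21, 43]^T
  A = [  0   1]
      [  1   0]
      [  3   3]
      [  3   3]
Minimize: z = 10y1 + 12y2 + 21y3 + 43y4

Subject to:
  C1: -y2 - 3y3 - 3y4 ≤ -9
  C2: -y1 - 3y3 - 3y4 ≤ -8
  y1, y2, y3, y4 ≥ 0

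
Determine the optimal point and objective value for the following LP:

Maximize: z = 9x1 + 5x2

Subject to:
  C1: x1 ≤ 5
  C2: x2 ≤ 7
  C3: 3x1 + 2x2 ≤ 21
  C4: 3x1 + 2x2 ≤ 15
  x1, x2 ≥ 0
Each vertex is the intersection of two constraint boundaries that also satisfies all remaining constraints:
  x1 = 0 and x2 = 0 → (0, 0)
  x1 = 5 and 3x1 + 2x2 = 15 → (5, 0)
  x2 = 7 and 3x1 + 2x2 = 15 → (0.3333, 7)
  x2 = 7 and x1 = 0 → (0, 7)

Evaluating z = 9x1 + 5x2 at each vertex:
  (0, 0): z = 0
  (5, 0): z = 45
  (0.3333, 7): z = 38
  (0, 7): z = 35

The maximum is at (5, 0) with z = 45.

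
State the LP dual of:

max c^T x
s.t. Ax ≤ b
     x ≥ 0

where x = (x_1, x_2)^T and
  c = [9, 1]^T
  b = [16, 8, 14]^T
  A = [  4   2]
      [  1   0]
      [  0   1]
Minimize: z = 16y1 + 8y2 + 14y3

Subject to:
  C1: -4y1 - y2 ≤ -9
  C2: -2y1 - y3 ≤ -1
  y1, y2, y3 ≥ 0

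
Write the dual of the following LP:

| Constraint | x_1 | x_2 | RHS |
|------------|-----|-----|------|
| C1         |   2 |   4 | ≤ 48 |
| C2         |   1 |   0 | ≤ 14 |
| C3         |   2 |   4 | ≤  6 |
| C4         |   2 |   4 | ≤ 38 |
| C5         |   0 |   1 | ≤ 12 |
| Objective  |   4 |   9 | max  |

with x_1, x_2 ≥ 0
Minimize: z = 48y1 + 14y2 + 6y3 + 38y4 + 12y5

Subject to:
  C1: -2y1 - y2 - 2y3 - 2y4 ≤ -4
  C2: -4y1 - 4y3 - 4y4 - y5 ≤ -9
  y1, y2, y3, y4, y5 ≥ 0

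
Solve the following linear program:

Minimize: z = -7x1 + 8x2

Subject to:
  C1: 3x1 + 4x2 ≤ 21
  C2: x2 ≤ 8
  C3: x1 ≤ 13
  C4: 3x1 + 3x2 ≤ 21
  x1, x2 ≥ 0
Each vertex is the intersection of two constraint boundaries that also satisfies all remaining constraints:
  x1 = 0 and x2 = 0 → (0, 0)
  3x1 + 4x2 = 21 and 3x1 + 3x2 = 21 → (7, 0)
  3x1 + 4x2 = 21 and x1 = 0 → (0, 5.25)

Evaluating z = -7x1 + 8x2 at each vertex:
  (0, 0): z = 0
  (7, 0): z = -49
  (0, 5.25): z = 42

The minimum is at (7, 0) with z = -49.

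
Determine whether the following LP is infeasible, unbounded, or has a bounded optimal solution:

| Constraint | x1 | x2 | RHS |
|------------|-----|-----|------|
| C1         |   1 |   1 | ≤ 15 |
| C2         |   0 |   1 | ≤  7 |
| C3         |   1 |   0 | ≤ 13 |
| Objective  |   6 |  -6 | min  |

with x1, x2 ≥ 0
The point (0, 7) satisfies every constraint, so the LP is feasible; the constraints give x1 ≤ 13 and x2 ≤ 7, which with x1, x2 ≥ 0 keep the feasible region inside a bounded box. A feasible, bounded LP attains a finite optimum at a vertex.

Evaluating z = 6x1 - 6x2 at each vertex:
  (0, 0): z = 0
  (13, 0): z = 78
  (13, 2): z = 66
  (8, 7): z = 6
  (0, 7): z = -42

Bounded optimum: z* = -42 at (0, 7).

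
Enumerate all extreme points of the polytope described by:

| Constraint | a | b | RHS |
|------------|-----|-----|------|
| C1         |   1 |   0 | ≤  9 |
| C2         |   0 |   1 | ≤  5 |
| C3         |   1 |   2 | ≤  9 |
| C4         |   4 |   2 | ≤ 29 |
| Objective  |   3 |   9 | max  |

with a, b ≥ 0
Each vertex is the intersection of two constraint boundaries that also satisfies all remaining constraints:
  a = 0 and b = 0 → (0, 0)
  4a + 2b = 29 and b = 0 → (7.25, 0)
  a + 2b = 9 and 4a + 2b = 29 → (6.667, 1.167)
  a + 2b = 9 and a = 0 → (0, 4.5)

Vertices: (0, 0), (7.25, 0), (6.667, 1.167), (0, 4.5)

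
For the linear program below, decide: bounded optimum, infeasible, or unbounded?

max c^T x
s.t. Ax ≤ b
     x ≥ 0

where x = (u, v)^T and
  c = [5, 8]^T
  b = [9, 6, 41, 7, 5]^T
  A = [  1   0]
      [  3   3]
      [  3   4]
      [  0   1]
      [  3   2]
The point (0, 2) satisfies every constraint, so the LP is feasible; the constraints give u ≤ 9 and v ≤ 7, which with u, v ≥ 0 keep the feasible region inside a bounded box. A feasible, bounded LP attains a finite optimum at a vertex.

Feasible with finite optimum z* = 16 at (0, 2).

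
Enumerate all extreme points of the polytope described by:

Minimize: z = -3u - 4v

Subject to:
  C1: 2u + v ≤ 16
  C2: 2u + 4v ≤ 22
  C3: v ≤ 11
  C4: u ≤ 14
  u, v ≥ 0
Each vertex is the intersection of two constraint boundaries that also satisfies all remaining constraints:
  u = 0 and v = 0 → (0, 0)
  2u + v = 16 and v = 0 → (8, 0)
  2u + v = 16 and 2u + 4v = 22 → (7, 2)
  2u + 4v = 22 and u = 0 → (0, 5.5)

Vertices: (0, 0), (8, 0), (7, 2), (0, 5.5)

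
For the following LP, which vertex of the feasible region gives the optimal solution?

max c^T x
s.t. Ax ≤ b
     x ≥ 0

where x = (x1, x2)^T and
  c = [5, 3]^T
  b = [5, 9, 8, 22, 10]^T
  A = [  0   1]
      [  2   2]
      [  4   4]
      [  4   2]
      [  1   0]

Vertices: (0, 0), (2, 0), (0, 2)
Evaluating z = 5x1 + 3x2 at each vertex:
  (0, 0): z = 0
  (2, 0): z = 10
  (0, 2): z = 6

The largest value is z = 10, attained at (2, 0).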